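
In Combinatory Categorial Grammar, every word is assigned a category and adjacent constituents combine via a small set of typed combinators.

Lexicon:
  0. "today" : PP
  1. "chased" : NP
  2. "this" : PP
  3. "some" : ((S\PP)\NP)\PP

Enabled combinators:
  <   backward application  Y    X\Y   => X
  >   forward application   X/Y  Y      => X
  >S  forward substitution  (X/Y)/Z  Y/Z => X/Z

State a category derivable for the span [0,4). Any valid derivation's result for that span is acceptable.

S

[0,4] S   <
  [0,1] "today" : PP
  [1,4] S\PP   <
    [1,2] "chased" : NP
    [2,4] (S\PP)\NP   <
      [2,3] "this" : PP
      [3,4] "some" : ((S\PP)\NP)\PP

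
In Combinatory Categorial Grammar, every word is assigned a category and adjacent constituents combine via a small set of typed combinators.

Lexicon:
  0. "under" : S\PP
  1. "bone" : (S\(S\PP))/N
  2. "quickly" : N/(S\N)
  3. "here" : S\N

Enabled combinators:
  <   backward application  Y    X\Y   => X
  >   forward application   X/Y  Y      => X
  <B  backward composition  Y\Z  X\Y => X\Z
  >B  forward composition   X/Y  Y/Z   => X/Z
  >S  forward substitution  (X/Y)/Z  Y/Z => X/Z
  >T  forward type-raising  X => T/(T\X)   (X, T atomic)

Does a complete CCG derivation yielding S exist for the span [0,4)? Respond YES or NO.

[0,4] S   <
  [0,1] "under" : S\PP
  [1,4] S\(S\PP)   >
    [1,2] "bone" : (S\(S\PP))/N
    [2,4] N   >
      [2,3] "quickly" : N/(S\N)
      [3,4] "here" : S\N

YES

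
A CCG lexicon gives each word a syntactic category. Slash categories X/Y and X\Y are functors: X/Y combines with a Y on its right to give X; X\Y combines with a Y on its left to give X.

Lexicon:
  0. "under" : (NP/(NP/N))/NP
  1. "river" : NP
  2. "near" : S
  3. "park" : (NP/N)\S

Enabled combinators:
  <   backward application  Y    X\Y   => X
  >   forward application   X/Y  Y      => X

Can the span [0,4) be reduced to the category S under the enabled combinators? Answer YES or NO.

(NP/(NP/N))/NP NP S (NP/N)\S
CKY chart[0,4] = {NP}; S ∉ chart

NO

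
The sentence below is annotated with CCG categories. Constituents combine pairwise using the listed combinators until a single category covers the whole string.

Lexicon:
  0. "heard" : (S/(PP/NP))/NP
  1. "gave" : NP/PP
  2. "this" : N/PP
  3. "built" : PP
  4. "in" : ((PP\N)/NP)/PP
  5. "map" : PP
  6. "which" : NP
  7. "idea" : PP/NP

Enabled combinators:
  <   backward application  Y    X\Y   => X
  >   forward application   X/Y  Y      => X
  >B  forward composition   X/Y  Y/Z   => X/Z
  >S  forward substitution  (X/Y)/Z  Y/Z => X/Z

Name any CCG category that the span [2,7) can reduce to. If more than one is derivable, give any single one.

PP

[0,8] S   >
  [0,7] S/(PP/NP)   >
    [0,1] "heard" : (S/(PP/NP))/NP
    [1,7] NP   >
      [1,2] "gave" : NP/PP
      [2,7] PP   <
        [2,4] N   >
          [2,3] "this" : N/PP
          [3,4] "built" : PP
        [4,7] PP\N   >
          [4,6] (PP\N)/NP   >
            [4,5] "in" : ((PP\N)/NP)/PP
            [5,6] "map" : PP
          [6,7] "which" : NP
  [7,8] "idea" : PP/NP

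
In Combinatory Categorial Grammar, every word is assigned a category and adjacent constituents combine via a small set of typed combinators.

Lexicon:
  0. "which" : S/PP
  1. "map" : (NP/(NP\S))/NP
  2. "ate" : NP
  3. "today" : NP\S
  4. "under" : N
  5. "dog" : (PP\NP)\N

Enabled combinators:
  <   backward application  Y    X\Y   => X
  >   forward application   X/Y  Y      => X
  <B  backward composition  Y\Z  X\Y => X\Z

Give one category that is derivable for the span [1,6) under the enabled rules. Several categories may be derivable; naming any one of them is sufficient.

[0,6] S   >
  [0,1] "which" : S/PP
  [1,6] PP   <
    [1,4] NP   >
      [1,3] NP/(NP\S)   >
        [1,2] "map" : (NP/(NP\S))/NP
        [2,3] "ate" : NP
      [3,4] "today" : NP\S
    [4,6] PP\NP   <
      [4,5] "under" : N
      [5,6] "dog" : (PP\NP)\N

PP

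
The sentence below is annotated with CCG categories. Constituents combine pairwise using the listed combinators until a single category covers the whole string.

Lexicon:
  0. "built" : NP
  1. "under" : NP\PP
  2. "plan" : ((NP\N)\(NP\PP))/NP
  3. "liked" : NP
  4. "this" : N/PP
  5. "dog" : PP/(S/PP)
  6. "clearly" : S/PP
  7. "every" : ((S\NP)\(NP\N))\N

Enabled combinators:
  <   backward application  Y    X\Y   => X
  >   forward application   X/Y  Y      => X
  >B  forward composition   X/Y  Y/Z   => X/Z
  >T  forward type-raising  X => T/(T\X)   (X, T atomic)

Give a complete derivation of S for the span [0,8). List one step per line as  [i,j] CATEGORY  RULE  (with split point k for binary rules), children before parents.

[0,1] NP  lex  "built"
[0,1] S/(S\NP)  >T
[1,2] NP\PP  lex  "under"
[2,3] ((NP\N)\(NP\PP))/NP  lex  "plan"
[3,4] NP  lex  "liked"
[2,4] (NP\N)\(NP\PP)  >  k=3
[1,4] NP\N  <  k=2
[4,5] N/PP  lex  "this"
[5,6] PP/(S/PP)  lex  "dog"
[6,7] S/PP  lex  "clearly"
[5,7] PP  >  k=6
[4,7] N  >  k=5
[7,8] ((S\NP)\(NP\N))\N  lex  "every"
[4,8] (S\NP)\(NP\N)  <  k=7
[1,8] S\NP  <  k=4
[0,8] S  >  k=1

[0,8] S   >
  [0,1] S/(S\NP)   >T
    [0,1] "built" : NP
  [1,8] S\NP   <
    [1,4] NP\N   <
      [1,2] "under" : NP\PP
      [2,4] (NP\N)\(NP\PP)   >
        [2,3] "plan" : ((NP\N)\(NP\PP))/NP
        [3,4] "liked" : NP
    [4,8] (S\NP)\(NP\N)   <
      [4,7] N   >
        [4,5] "this" : N/PP
        [5,7] PP   >
          [5,6] "dog" : PP/(S/PP)
          [6,7] "clearly" : S/PP
      [7,8] "every" : ((S\NP)\(NP\N))\N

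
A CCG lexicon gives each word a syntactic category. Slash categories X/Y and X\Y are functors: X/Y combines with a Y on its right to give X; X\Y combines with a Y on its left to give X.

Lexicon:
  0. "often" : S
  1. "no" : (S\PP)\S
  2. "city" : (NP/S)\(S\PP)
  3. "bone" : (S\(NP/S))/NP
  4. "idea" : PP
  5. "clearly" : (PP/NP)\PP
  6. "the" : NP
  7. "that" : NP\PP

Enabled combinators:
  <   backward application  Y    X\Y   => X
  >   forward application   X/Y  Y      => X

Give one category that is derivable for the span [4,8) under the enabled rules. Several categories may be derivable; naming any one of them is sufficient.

[0,8] S   <
  [0,3] NP/S   <
    [0,2] S\PP   <
      [0,1] "often" : S
      [1,2] "no" : (S\PP)\S
    [2,3] "city" : (NP/S)\(S\PP)
  [3,8] S\(NP/S)   >
    [3,4] "bone" : (S\(NP/S))/NP
    [4,8] NP   <
      [4,7] PP   >
        [4,6] PP/NP   <
          [4,5] "idea" : PP
          [5,6] "clearly" : (PP/NP)\PP
        [6,7] "the" : NP
      [7,8] "that" : NP\PP

NP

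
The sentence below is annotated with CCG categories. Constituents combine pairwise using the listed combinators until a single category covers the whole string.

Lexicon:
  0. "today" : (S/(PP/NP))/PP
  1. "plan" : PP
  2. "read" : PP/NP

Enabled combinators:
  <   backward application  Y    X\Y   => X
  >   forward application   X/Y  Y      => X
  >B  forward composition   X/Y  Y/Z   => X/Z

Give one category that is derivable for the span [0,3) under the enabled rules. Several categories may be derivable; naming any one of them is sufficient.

[0,3] S   >
  [0,2] S/(PP/NP)   >
    [0,1] "today" : (S/(PP/NP))/PP
    [1,2] "plan" : PP
  [2,3] "read" : PP/NP

S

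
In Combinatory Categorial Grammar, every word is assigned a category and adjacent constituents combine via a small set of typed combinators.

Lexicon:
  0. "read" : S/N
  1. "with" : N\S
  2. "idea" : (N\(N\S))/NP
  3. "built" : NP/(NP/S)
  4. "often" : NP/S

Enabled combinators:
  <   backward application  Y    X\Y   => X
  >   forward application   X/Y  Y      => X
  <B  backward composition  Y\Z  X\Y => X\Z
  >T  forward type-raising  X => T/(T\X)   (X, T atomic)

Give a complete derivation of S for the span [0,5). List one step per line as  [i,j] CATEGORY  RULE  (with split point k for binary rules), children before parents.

[0,1] S/N  lex  "read"
[1,2] N\S  lex  "with"
[2,3] (N\(N\S))/NP  lex  "idea"
[3,4] NP/(NP/S)  lex  "built"
[4,5] NP/S  lex  "often"
[3,5] NP  >  k=4
[2,5] N\(N\S)  >  k=3
[1,5] N  <  k=2
[0,5] S  >  k=1

[0,5] S   >
  [0,1] "read" : S/N
  [1,5] N   <
    [1,2] "with" : N\S
    [2,5] N\(N\S)   >
      [2,3] "idea" : (N\(N\S))/NP
      [3,5] NP   >
        [3,4] "built" : NP/(NP/S)
        [4,5] "often" : NP/S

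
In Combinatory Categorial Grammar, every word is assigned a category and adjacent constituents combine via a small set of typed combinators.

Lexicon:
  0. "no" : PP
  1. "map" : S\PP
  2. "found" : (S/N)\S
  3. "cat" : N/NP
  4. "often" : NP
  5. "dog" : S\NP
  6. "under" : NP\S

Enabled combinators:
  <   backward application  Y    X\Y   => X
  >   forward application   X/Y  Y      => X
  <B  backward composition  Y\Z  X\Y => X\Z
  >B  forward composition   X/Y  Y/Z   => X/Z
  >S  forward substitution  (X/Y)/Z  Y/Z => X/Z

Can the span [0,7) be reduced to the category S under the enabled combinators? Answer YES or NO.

[0,7] S   >
  [0,3] S/N   <
    [0,2] S   <
      [0,1] "no" : PP
      [1,2] "map" : S\PP
    [2,3] "found" : (S/N)\S
  [3,7] N   >
    [3,4] "cat" : N/NP
    [4,7] NP   <
      [4,6] S   <
        [4,5] "often" : NP
        [5,6] "dog" : S\NP
      [6,7] "under" : NP\S

YES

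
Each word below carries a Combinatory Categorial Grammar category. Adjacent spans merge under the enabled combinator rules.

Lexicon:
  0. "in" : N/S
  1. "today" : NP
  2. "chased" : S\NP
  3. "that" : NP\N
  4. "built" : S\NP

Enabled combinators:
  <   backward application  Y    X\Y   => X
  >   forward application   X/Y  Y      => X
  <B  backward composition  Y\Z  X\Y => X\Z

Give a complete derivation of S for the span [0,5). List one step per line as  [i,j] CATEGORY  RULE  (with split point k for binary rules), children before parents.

[0,1] N/S  lex  "in"
[1,2] NP  lex  "today"
[2,3] S\NP  lex  "chased"
[1,3] S  <  k=2
[0,3] N  >  k=1
[3,4] NP\N  lex  "that"
[4,5] S\NP  lex  "built"
[3,5] S\N  <B  k=4
[0,5] S  <  k=3

[0,5] S   <
  [0,3] N   >
    [0,1] "in" : N/S
    [1,3] S   <
      [1,2] "today" : NP
      [2,3] "chased" : S\NP
  [3,5] S\N   <B
    [3,4] "that" : NP\N
    [4,5] "built" : S\NP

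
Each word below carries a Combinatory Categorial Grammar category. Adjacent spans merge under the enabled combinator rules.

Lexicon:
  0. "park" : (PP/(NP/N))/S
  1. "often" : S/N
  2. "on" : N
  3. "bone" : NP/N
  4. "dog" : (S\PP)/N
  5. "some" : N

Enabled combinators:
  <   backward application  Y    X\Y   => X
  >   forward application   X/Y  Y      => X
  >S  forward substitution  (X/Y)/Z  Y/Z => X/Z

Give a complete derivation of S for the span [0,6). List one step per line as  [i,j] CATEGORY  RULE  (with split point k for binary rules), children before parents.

[0,6] S   <
  [0,4] PP   >
    [0,3] PP/(NP/N)   >
      [0,1] "park" : (PP/(NP/N))/S
      [1,3] S   >
        [1,2] "often" : S/N
        [2,3] "on" : N
    [3,4] "bone" : NP/N
  [4,6] S\PP   >
    [4,5] "dog" : (S\PP)/N
    [5,6] "some" : N

[0,1] (PP/(NP/N))/S  lex  "park"
[1,2] S/N  lex  "often"
[2,3] N  lex  "on"
[1,3] S  >  k=2
[0,3] PP/(NP/N)  >  k=1
[3,4] NP/N  lex  "bone"
[0,4] PP  >  k=3
[4,5] (S\PP)/N  lex  "dog"
[5,6] N  lex  "some"
[4,6] S\PP  >  k=5
[0,6] S  <  k=4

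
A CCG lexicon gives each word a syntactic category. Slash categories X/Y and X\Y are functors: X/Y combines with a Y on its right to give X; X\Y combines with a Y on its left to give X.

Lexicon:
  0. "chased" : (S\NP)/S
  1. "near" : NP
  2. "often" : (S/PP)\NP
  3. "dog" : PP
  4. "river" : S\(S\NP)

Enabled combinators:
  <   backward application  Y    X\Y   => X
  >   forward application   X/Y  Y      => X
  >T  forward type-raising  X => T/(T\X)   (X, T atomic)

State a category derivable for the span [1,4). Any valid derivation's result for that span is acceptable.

S

[0,5] S   <
  [0,4] S\NP   >
    [0,1] "chased" : (S\NP)/S
    [1,4] S   >
      [1,3] S/PP   <
        [1,2] "near" : NP
        [2,3] "often" : (S/PP)\NP
      [3,4] "dog" : PP
  [4,5] "river" : S\(S\NP)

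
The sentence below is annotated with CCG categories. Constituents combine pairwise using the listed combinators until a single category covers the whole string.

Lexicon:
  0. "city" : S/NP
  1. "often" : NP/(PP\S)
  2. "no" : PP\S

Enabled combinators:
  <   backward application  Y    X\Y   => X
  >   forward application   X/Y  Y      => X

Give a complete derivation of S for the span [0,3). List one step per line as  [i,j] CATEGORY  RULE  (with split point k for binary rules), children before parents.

[0,1] S/NP  lex  "city"
[1,2] NP/(PP\S)  lex  "often"
[2,3] PP\S  lex  "no"
[1,3] NP  >  k=2
[0,3] S  >  k=1

[0,3] S   >
  [0,1] "city" : S/NP
  [1,3] NP   >
    [1,2] "often" : NP/(PP\S)
    [2,3] "no" : PP\S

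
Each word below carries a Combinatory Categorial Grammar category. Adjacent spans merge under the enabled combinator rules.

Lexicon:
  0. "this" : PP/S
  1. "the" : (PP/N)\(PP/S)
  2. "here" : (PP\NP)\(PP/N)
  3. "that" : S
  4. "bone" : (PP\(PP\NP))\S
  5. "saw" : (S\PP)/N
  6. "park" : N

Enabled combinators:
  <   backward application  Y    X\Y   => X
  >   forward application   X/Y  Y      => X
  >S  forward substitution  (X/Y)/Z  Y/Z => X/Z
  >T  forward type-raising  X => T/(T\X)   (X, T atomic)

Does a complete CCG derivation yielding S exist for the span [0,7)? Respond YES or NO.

[0,7] S   <
  [0,5] PP   <
    [0,3] PP\NP   <
      [0,2] PP/N   <
        [0,1] "this" : PP/S
        [1,2] "the" : (PP/N)\(PP/S)
      [2,3] "here" : (PP\NP)\(PP/N)
    [3,5] PP\(PP\NP)   <
      [3,4] "that" : S
      [4,5] "bone" : (PP\(PP\NP))\S
  [5,7] S\PP   >
    [5,6] "saw" : (S\PP)/N
    [6,7] "park" : N

YES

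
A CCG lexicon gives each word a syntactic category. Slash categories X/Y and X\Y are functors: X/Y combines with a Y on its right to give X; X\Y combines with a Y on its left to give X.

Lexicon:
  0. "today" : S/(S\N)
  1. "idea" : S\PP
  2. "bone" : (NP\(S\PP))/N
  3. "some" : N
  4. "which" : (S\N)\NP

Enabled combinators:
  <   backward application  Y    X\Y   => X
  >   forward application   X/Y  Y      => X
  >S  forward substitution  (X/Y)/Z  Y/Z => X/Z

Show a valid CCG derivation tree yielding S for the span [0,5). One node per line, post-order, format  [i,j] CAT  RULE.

[0,1] S/(S\N)  lex  "today"
[1,2] S\PP  lex  "idea"
[2,3] (NP\(S\PP))/N  lex  "bone"
[3,4] N  lex  "some"
[2,4] NP\(S\PP)  >  k=3
[1,4] NP  <  k=2
[4,5] (S\N)\NP  lex  "which"
[1,5] S\N  <  k=4
[0,5] S  >  k=1

[0,5] S   >
  [0,1] "today" : S/(S\N)
  [1,5] S\N   <
    [1,4] NP   <
      [1,2] "idea" : S\PP
      [2,4] NP\(S\PP)   >
        [2,3] "bone" : (NP\(S\PP))/N
        [3,4] "some" : N
    [4,5] "which" : (S\N)\NP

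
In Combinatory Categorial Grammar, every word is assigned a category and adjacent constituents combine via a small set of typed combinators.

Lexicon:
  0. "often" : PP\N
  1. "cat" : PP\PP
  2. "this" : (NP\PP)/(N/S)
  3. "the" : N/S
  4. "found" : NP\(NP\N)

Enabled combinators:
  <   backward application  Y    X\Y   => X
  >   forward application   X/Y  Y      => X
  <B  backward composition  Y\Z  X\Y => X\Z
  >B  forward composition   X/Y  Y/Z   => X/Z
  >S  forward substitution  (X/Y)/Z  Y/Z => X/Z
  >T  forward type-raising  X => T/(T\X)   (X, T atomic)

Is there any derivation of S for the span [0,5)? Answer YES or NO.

NO

PP\N PP\PP (NP\PP)/(N/S) N/S NP\(NP\N)
CKY chart[0,5] = {N/(N\NP), NP, NP/(NP\NP), PP/(PP\NP), S/(S\NP)}; S ∉ chart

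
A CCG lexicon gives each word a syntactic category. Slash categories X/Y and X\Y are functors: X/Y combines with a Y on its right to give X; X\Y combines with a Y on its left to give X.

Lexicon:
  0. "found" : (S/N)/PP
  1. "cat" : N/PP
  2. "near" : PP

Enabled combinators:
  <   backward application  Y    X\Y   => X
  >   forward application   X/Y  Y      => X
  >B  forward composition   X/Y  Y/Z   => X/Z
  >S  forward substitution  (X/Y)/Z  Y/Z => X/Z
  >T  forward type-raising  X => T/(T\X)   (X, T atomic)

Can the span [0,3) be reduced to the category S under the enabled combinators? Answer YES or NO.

[0,3] S   >
  [0,2] S/PP   >S
    [0,1] "found" : (S/N)/PP
    [1,2] "cat" : N/PP
  [2,3] "near" : PP

YES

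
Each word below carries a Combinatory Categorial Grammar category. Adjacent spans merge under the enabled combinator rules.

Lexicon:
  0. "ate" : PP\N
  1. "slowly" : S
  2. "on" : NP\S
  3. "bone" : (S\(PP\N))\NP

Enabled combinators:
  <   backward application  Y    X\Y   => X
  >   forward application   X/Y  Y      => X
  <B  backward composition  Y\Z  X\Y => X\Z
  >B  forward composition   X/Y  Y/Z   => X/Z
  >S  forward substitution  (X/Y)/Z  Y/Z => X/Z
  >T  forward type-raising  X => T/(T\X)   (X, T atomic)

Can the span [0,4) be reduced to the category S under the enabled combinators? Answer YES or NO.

YES

[0,4] S   <
  [0,1] "ate" : PP\N
  [1,4] S\(PP\N)   <
    [1,3] NP   >
      [1,2] NP/(NP\S)   >T
        [1,2] "slowly" : S
      [2,3] "on" : NP\S
    [3,4] "bone" : (S\(PP\N))\NP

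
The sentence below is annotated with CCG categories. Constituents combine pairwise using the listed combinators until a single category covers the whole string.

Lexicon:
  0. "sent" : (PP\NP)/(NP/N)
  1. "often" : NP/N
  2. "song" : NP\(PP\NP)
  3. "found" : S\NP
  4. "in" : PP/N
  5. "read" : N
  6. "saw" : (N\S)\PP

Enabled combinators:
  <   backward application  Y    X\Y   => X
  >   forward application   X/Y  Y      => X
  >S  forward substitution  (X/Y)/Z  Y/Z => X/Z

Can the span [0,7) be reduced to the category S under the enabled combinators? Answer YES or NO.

NO

(PP\NP)/(NP/N) NP/N NP\(PP\NP) S\NP PP/N N (N\S)\PP
CKY chart[0,7] = {N}; S ∉ chart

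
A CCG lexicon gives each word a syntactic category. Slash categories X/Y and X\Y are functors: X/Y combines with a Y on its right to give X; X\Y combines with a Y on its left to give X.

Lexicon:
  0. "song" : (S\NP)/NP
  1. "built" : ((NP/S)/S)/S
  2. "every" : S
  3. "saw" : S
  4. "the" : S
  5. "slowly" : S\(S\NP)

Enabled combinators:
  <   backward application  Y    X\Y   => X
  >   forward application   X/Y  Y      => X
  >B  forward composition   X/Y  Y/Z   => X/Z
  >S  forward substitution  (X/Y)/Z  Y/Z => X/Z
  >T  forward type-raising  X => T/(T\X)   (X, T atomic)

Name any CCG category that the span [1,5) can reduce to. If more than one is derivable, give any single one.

NP

[0,6] S   <
  [0,5] S\NP   >
    [0,1] "song" : (S\NP)/NP
    [1,5] NP   >
      [1,4] NP/S   >
        [1,3] (NP/S)/S   >
          [1,2] "built" : ((NP/S)/S)/S
          [2,3] "every" : S
        [3,4] "saw" : S
      [4,5] "the" : S
  [5,6] "slowly" : S\(S\NP)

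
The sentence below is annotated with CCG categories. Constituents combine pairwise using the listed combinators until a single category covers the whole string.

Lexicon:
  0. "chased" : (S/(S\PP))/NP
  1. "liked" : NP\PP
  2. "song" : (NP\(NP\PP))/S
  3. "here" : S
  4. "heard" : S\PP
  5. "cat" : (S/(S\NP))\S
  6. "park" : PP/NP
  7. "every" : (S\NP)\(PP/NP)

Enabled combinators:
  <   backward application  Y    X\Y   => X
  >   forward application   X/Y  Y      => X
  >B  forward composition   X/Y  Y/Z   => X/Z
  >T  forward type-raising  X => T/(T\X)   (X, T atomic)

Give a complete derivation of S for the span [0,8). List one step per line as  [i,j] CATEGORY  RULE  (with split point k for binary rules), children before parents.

[0,8] S   >
  [0,6] S/(S\NP)   <
    [0,5] S   >
      [0,4] S/(S\PP)   >
        [0,1] "chased" : (S/(S\PP))/NP
        [1,4] NP   <
          [1,2] "liked" : NP\PP
          [2,4] NP\(NP\PP)   >
            [2,3] "song" : (NP\(NP\PP))/S
            [3,4] "here" : S
      [4,5] "heard" : S\PP
    [5,6] "cat" : (S/(S\NP))\S
  [6,8] S\NP   <
    [6,7] "park" : PP/NP
    [7,8] "every" : (S\NP)\(PP/NP)

[0,1] (S/(S\PP))/NP  lex  "chased"
[1,2] NP\PP  lex  "liked"
[2,3] (NP\(NP\PP))/S  lex  "song"
[3,4] S  lex  "here"
[2,4] NP\(NP\PP)  >  k=3
[1,4] NP  <  k=2
[0,4] S/(S\PP)  >  k=1
[4,5] S\PP  lex  "heard"
[0,5] S  >  k=4
[5,6] (S/(S\NP))\S  lex  "cat"
[0,6] S/(S\NP)  <  k=5
[6,7] PP/NP  lex  "park"
[7,8] (S\NP)\(PP/NP)  lex  "every"
[6,8] S\NP  <  k=7
[0,8] S  >  k=6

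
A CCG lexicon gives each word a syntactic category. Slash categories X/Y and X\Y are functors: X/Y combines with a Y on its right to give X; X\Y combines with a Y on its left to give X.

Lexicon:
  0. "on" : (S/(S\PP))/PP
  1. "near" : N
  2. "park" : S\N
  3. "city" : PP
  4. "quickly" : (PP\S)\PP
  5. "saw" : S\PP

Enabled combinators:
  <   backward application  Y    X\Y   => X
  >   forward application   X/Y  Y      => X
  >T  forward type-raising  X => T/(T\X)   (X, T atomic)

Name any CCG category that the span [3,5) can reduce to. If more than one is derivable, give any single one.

PP\S

[0,6] S   >
  [0,5] S/(S\PP)   >
    [0,1] "on" : (S/(S\PP))/PP
    [1,5] PP   <
      [1,3] S   <
        [1,2] "near" : N
        [2,3] "park" : S\N
      [3,5] PP\S   <
        [3,4] "city" : PP
        [4,5] "quickly" : (PP\S)\PP
  [5,6] "saw" : S\PP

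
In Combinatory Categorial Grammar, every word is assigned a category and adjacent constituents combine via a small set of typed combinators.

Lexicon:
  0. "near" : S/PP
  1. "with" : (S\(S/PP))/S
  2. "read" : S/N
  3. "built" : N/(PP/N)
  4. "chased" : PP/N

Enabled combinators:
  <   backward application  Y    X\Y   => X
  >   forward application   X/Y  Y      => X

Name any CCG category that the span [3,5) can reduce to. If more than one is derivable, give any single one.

[0,5] S   <
  [0,1] "near" : S/PP
  [1,5] S\(S/PP)   >
    [1,2] "with" : (S\(S/PP))/S
    [2,5] S   >
      [2,3] "read" : S/N
      [3,5] N   >
        [3,4] "built" : N/(PP/N)
        [4,5] "chased" : PP/N

N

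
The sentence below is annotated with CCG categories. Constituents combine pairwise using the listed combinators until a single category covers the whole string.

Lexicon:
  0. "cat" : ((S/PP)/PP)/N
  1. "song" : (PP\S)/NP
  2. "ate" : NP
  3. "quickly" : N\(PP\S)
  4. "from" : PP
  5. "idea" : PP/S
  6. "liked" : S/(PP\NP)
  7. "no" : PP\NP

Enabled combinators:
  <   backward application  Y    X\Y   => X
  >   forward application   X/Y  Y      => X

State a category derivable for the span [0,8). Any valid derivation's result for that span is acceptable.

S

[0,8] S   >
  [0,5] S/PP   >
    [0,4] (S/PP)/PP   >
      [0,1] "cat" : ((S/PP)/PP)/N
      [1,4] N   <
        [1,3] PP\S   >
          [1,2] "song" : (PP\S)/NP
          [2,3] "ate" : NP
        [3,4] "quickly" : N\(PP\S)
    [4,5] "from" : PP
  [5,8] PP   >
    [5,6] "idea" : PP/S
    [6,8] S   >
      [6,7] "liked" : S/(PP\NP)
      [7,8] "no" : PP\NP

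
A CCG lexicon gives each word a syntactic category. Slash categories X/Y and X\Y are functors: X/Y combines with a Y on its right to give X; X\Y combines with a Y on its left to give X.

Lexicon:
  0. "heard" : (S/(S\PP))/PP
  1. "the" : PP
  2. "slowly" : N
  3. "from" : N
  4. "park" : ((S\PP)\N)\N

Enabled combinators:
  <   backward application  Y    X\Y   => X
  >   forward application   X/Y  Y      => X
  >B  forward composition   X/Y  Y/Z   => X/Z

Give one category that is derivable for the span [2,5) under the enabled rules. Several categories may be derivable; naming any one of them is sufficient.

S\PP

[0,5] S   >
  [0,2] S/(S\PP)   >
    [0,1] "heard" : (S/(S\PP))/PP
    [1,2] "the" : PP
  [2,5] S\PP   <
    [2,3] "slowly" : N
    [3,5] (S\PP)\N   <
      [3,4] "from" : N
      [4,5] "park" : ((S\PP)\N)\N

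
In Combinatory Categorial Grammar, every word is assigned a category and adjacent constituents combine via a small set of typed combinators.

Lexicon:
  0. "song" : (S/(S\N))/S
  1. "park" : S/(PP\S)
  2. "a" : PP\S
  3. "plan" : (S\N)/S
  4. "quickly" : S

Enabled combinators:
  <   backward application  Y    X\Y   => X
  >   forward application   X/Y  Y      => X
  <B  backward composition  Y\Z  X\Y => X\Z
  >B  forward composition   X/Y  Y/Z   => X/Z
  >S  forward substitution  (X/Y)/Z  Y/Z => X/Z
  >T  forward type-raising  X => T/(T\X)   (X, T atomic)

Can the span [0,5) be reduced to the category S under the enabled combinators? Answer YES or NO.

[0,5] S   >
  [0,3] S/(S\N)   >
    [0,1] "song" : (S/(S\N))/S
    [1,3] S   >
      [1,2] "park" : S/(PP\S)
      [2,3] "a" : PP\S
  [3,5] S\N   >
    [3,4] "plan" : (S\N)/S
    [4,5] "quickly" : S

YES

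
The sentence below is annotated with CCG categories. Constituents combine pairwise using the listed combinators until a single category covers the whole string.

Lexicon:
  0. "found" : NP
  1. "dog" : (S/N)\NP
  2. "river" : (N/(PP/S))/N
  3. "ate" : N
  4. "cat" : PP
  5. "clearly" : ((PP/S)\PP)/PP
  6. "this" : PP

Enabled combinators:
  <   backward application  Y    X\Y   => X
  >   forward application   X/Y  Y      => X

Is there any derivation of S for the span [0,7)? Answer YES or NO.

[0,7] S   >
  [0,2] S/N   <
    [0,1] "found" : NP
    [1,2] "dog" : (S/N)\NP
  [2,7] N   >
    [2,4] N/(PP/S)   >
      [2,3] "river" : (N/(PP/S))/N
      [3,4] "ate" : N
    [4,7] PP/S   <
      [4,5] "cat" : PP
      [5,7] (PP/S)\PP   >
        [5,6] "clearly" : ((PP/S)\PP)/PP
        [6,7] "this" : PP

YES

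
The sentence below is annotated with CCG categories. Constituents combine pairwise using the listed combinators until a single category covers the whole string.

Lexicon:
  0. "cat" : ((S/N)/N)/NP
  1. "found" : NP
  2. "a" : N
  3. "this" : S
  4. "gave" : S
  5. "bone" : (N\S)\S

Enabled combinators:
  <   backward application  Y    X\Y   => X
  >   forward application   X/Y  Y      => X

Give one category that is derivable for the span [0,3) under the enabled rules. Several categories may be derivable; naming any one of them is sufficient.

S/N

[0,6] S   >
  [0,3] S/N   >
    [0,2] (S/N)/N   >
      [0,1] "cat" : ((S/N)/N)/NP
      [1,2] "found" : NP
    [2,3] "a" : N
  [3,6] N   <
    [3,4] "this" : S
    [4,6] N\S   <
      [4,5] "gave" : S
      [5,6] "bone" : (N\S)\S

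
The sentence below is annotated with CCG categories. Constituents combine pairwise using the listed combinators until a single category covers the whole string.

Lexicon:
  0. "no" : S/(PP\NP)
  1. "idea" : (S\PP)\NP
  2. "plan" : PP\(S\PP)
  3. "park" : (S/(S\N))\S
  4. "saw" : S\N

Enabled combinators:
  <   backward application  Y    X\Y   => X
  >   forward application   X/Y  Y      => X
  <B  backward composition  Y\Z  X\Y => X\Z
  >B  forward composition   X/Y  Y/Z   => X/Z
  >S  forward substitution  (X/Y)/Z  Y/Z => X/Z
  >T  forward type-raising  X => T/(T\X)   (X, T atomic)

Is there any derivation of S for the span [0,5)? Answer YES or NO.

YES

[0,5] S   >
  [0,4] S/(S\N)   <
    [0,3] S   >
      [0,1] "no" : S/(PP\NP)
      [1,3] PP\NP   <B
        [1,2] "idea" : (S\PP)\NP
        [2,3] "plan" : PP\(S\PP)
    [3,4] "park" : (S/(S\N))\S
  [4,5] "saw" : S\N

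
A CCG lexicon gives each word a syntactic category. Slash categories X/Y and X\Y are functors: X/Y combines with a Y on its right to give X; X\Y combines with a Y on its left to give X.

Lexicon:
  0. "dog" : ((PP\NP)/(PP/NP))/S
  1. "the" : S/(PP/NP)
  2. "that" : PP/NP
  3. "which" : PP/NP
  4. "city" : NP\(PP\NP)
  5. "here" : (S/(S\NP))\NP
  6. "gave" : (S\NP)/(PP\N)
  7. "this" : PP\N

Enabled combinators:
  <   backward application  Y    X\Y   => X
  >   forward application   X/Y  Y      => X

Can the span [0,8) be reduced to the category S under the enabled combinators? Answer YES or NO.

[0,8] S   >
  [0,6] S/(S\NP)   <
    [0,5] NP   <
      [0,4] PP\NP   >
        [0,3] (PP\NP)/(PP/NP)   >
          [0,1] "dog" : ((PP\NP)/(PP/NP))/S
          [1,3] S   >
            [1,2] "the" : S/(PP/NP)
            [2,3] "that" : PP/NP
        [3,4] "which" : PP/NP
      [4,5] "city" : NP\(PP\NP)
    [5,6] "here" : (S/(S\NP))\NP
  [6,8] S\NP   >
    [6,7] "gave" : (S\NP)/(PP\N)
    [7,8] "this" : PP\N

YES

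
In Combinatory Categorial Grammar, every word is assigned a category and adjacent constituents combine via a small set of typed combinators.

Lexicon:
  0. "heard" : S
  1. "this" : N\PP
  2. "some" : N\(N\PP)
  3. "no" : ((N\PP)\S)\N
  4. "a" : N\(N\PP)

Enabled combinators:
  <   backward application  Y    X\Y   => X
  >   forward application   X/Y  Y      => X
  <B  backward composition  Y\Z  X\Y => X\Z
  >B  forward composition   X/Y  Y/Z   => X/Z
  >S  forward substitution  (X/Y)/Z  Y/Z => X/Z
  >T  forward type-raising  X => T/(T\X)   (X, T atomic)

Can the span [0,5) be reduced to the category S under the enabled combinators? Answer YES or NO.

S N\PP N\(N\PP) ((N\PP)\S)\N N\(N\PP)
CKY chart[0,5] = {N, N/(N\N), NP/(NP\N), PP/(PP\N), S/(S\N)}; S ∉ chart

NO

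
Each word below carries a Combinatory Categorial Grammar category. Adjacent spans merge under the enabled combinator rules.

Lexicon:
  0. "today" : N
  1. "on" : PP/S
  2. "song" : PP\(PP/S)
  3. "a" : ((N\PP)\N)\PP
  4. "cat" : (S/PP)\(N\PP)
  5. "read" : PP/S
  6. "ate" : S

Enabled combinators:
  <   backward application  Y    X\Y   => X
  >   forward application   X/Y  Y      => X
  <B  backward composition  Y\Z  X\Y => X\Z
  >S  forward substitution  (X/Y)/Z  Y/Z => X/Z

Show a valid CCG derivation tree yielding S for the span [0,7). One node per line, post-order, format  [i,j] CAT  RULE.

[0,7] S   >
  [0,5] S/PP   <
    [0,4] N\PP   <
      [0,1] "today" : N
      [1,4] (N\PP)\N   <
        [1,3] PP   <
          [1,2] "on" : PP/S
          [2,3] "song" : PP\(PP/S)
        [3,4] "a" : ((N\PP)\N)\PP
    [4,5] "cat" : (S/PP)\(N\PP)
  [5,7] PP   >
    [5,6] "read" : PP/S
    [6,7] "ate" : S

[0,1] N  lex  "today"
[1,2] PP/S  lex  "on"
[2,3] PP\(PP/S)  lex  "song"
[1,3] PP  <  k=2
[3,4] ((N\PP)\N)\PP  lex  "a"
[1,4] (N\PP)\N  <  k=3
[0,4] N\PP  <  k=1
[4,5] (S/PP)\(N\PP)  lex  "cat"
[0,5] S/PP  <  k=4
[5,6] PP/S  lex  "read"
[6,7] S  lex  "ate"
[5,7] PP  >  k=6
[0,7] S  >  k=5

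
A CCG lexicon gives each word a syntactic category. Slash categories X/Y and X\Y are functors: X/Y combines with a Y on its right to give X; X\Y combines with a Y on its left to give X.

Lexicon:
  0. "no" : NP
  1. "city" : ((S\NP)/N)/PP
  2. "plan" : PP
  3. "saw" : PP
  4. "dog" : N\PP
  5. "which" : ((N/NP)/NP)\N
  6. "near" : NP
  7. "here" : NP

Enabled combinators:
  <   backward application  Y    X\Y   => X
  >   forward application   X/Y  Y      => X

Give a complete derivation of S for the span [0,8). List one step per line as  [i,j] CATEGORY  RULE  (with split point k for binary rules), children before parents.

[0,1] NP  lex  "no"
[1,2] ((S\NP)/N)/PP  lex  "city"
[2,3] PP  lex  "plan"
[1,3] (S\NP)/N  >  k=2
[3,4] PP  lex  "saw"
[4,5] N\PP  lex  "dog"
[3,5] N  <  k=4
[5,6] ((N/NP)/NP)\N  lex  "which"
[3,6] (N/NP)/NP  <  k=5
[6,7] NP  lex  "near"
[3,7] N/NP  >  k=6
[7,8] NP  lex  "here"
[3,8] N  >  k=7
[1,8] S\NP  >  k=3
[0,8] S  <  k=1

[0,8] S   <
  [0,1] "no" : NP
  [1,8] S\NP   >
    [1,3] (S\NP)/N   >
      [1,2] "city" : ((S\NP)/N)/PP
      [2,3] "plan" : PP
    [3,8] N   >
      [3,7] N/NP   >
        [3,6] (N/NP)/NP   <
          [3,5] N   <
            [3,4] "saw" : PP
            [4,5] "dog" : N\PP
          [5,6] "which" : ((N/NP)/NP)\N
        [6,7] "near" : NP
      [7,8] "here" : NP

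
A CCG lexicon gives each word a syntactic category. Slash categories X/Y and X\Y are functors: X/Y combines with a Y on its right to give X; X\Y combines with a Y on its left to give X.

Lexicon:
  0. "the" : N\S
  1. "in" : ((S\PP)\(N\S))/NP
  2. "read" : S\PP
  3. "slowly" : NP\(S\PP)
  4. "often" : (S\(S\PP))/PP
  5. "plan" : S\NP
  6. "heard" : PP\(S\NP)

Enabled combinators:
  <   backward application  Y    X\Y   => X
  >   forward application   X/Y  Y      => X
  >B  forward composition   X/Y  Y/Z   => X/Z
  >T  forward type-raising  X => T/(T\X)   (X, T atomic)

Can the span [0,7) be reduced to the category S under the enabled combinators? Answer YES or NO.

[0,7] S   <
  [0,4] S\PP   <
    [0,1] "the" : N\S
    [1,4] (S\PP)\(N\S)   >
      [1,2] "in" : ((S\PP)\(N\S))/NP
      [2,4] NP   <
        [2,3] "read" : S\PP
        [3,4] "slowly" : NP\(S\PP)
  [4,7] S\(S\PP)   >
    [4,5] "often" : (S\(S\PP))/PP
    [5,7] PP   <
      [5,6] "plan" : S\NP
      [6,7] "heard" : PP\(S\NP)

YES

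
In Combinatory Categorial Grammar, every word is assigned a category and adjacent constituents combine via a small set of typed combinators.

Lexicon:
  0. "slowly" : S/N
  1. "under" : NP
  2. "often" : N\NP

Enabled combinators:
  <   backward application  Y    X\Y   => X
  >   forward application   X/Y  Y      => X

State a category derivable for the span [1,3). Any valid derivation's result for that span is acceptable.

N

[0,3] S   >
  [0,1] "slowly" : S/N
  [1,3] N   <
    [1,2] "under" : NP
    [2,3] "often" : N\NP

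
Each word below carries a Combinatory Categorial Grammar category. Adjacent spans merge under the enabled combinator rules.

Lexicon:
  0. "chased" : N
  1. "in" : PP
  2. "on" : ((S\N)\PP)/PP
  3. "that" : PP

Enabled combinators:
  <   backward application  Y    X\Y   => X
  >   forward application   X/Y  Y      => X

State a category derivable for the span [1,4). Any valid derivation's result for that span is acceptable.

[0,4] S   <
  [0,1] "chased" : N
  [1,4] S\N   <
    [1,2] "in" : PP
    [2,4] (S\N)\PP   >
      [2,3] "on" : ((S\N)\PP)/PP
      [3,4] "that" : PP

S\N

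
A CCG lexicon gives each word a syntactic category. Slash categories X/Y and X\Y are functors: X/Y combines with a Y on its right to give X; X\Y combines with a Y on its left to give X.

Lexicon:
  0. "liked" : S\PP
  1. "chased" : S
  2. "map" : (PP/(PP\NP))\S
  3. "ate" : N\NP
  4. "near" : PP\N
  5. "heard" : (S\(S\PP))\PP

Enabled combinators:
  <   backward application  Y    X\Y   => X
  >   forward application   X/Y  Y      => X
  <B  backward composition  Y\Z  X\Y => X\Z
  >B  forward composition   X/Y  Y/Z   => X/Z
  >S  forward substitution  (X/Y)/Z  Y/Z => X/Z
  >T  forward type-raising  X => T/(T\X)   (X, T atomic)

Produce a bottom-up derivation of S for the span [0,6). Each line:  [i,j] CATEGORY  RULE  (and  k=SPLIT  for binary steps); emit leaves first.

[0,6] S   <
  [0,1] "liked" : S\PP
  [1,6] S\(S\PP)   <
    [1,5] PP   >
      [1,3] PP/(PP\NP)   <
        [1,2] "chased" : S
        [2,3] "map" : (PP/(PP\NP))\S
      [3,5] PP\NP   <B
        [3,4] "ate" : N\NP
        [4,5] "near" : PP\N
    [5,6] "heard" : (S\(S\PP))\PP

[0,1] S\PP  lex  "liked"
[1,2] S  lex  "chased"
[2,3] (PP/(PP\NP))\S  lex  "map"
[1,3] PP/(PP\NP)  <  k=2
[3,4] N\NP  lex  "ate"
[4,5] PP\N  lex  "near"
[3,5] PP\NP  <B  k=4
[1,5] PP  >  k=3
[5,6] (S\(S\PP))\PP  lex  "heard"
[1,6] S\(S\PP)  <  k=5
[0,6] S  <  k=1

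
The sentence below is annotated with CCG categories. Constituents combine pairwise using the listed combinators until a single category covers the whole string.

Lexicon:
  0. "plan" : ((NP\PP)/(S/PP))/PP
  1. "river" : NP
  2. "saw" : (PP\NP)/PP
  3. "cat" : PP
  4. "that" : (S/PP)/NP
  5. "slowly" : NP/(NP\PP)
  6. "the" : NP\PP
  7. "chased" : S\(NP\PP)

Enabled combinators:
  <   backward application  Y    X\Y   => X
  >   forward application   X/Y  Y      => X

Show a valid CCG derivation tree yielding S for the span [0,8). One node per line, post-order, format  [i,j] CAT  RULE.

[0,8] S   <
  [0,7] NP\PP   >
    [0,4] (NP\PP)/(S/PP)   >
      [0,1] "plan" : ((NP\PP)/(S/PP))/PP
      [1,4] PP   <
        [1,2] "river" : NP
        [2,4] PP\NP   >
          [2,3] "saw" : (PP\NP)/PP
          [3,4] "cat" : PP
    [4,7] S/PP   >
      [4,5] "that" : (S/PP)/NP
      [5,7] NP   >
        [5,6] "slowly" : NP/(NP\PP)
        [6,7] "the" : NP\PP
  [7,8] "chased" : S\(NP\PP)

[0,1] ((NP\PP)/(S/PP))/PP  lex  "plan"
[1,2] NP  lex  "river"
[2,3] (PP\NP)/PP  lex  "saw"
[3,4] PP  lex  "cat"
[2,4] PP\NP  >  k=3
[1,4] PP  <  k=2
[0,4] (NP\PP)/(S/PP)  >  k=1
[4,5] (S/PP)/NP  lex  "that"
[5,6] NP/(NP\PP)  lex  "slowly"
[6,7] NP\PP  lex  "the"
[5,7] NP  >  k=6
[4,7] S/PP  >  k=5
[0,7] NP\PP  >  k=4
[7,8] S\(NP\PP)  lex  "chased"
[0,8] S  <  k=7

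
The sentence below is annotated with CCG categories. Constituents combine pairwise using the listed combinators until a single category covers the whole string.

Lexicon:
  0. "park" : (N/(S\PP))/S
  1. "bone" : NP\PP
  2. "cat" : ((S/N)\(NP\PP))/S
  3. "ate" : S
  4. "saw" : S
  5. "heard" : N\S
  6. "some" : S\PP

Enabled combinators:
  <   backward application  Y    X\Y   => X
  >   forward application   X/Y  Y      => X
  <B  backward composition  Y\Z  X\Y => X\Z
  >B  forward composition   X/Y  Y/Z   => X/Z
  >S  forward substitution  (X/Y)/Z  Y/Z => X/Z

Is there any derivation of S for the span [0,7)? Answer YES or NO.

(N/(S\PP))/S NP\PP ((S/N)\(NP\PP))/S S S N\S S\PP
CKY chart[0,7] = {N}; S ∉ chart

NO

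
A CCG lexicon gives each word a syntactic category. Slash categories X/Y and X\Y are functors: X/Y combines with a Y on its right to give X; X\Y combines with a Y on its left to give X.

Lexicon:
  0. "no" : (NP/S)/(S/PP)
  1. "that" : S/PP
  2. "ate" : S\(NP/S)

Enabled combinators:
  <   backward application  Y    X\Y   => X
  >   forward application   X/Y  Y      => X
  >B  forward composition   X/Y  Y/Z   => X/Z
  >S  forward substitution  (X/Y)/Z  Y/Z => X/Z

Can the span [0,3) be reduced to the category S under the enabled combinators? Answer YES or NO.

YES

[0,3] S   <
  [0,2] NP/S   >
    [0,1] "no" : (NP/S)/(S/PP)
    [1,2] "that" : S/PP
  [2,3] "ate" : S\(NP/S)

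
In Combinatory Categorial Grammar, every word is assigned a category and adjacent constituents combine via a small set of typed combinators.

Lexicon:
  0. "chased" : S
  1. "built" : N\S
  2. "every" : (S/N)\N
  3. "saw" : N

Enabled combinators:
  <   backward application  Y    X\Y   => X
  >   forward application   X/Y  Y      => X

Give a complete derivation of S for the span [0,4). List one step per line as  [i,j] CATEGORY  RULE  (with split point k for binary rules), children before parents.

[0,1] S  lex  "chased"
[1,2] N\S  lex  "built"
[0,2] N  <  k=1
[2,3] (S/N)\N  lex  "every"
[0,3] S/N  <  k=2
[3,4] N  lex  "saw"
[0,4] S  >  k=3

[0,4] S   >
  [0,3] S/N   <
    [0,2] N   <
      [0,1] "chased" : S
      [1,2] "built" : N\S
    [2,3] "every" : (S/N)\N
  [3,4] "saw" : N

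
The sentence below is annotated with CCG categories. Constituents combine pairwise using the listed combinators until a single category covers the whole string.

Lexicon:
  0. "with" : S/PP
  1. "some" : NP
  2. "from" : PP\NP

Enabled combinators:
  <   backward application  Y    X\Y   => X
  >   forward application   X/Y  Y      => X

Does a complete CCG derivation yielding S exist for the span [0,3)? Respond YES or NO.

YES

[0,3] S   >
  [0,1] "with" : S/PP
  [1,3] PP   <
    [1,2] "some" : NP
    [2,3] "from" : PP\NP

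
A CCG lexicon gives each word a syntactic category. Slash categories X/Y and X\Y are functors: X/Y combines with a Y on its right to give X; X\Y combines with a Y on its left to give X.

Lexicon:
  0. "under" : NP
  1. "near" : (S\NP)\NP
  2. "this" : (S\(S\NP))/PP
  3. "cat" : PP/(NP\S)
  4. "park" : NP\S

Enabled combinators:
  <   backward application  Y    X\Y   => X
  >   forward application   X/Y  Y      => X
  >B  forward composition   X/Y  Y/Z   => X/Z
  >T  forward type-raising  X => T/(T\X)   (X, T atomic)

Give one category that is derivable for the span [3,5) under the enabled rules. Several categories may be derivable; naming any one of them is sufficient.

PP

[0,5] S   <
  [0,2] S\NP   <
    [0,1] "under" : NP
    [1,2] "near" : (S\NP)\NP
  [2,5] S\(S\NP)   >
    [2,3] "this" : (S\(S\NP))/PP
    [3,5] PP   >
      [3,4] "cat" : PP/(NP\S)
      [4,5] "park" : NP\S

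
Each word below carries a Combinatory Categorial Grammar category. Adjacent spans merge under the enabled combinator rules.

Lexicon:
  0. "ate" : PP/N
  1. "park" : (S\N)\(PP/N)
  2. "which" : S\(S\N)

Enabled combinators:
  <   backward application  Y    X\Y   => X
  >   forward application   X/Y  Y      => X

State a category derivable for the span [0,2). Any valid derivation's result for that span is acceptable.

[0,3] S   <
  [0,2] S\N   <
    [0,1] "ate" : PP/N
    [1,2] "park" : (S\N)\(PP/N)
  [2,3] "which" : S\(S\N)

S\N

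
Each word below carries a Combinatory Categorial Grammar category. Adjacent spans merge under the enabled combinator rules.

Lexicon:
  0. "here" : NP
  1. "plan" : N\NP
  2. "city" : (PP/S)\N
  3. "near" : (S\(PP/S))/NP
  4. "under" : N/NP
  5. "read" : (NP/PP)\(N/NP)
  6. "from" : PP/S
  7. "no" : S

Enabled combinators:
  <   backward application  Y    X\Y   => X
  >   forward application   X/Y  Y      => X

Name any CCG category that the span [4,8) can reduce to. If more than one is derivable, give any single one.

NP

[0,8] S   <
  [0,3] PP/S   <
    [0,2] N   <
      [0,1] "here" : NP
      [1,2] "plan" : N\NP
    [2,3] "city" : (PP/S)\N
  [3,8] S\(PP/S)   >
    [3,4] "near" : (S\(PP/S))/NP
    [4,8] NP   >
      [4,6] NP/PP   <
        [4,5] "under" : N/NP
        [5,6] "read" : (NP/PP)\(N/NP)
      [6,8] PP   >
        [6,7] "from" : PP/S
        [7,8] "no" : S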